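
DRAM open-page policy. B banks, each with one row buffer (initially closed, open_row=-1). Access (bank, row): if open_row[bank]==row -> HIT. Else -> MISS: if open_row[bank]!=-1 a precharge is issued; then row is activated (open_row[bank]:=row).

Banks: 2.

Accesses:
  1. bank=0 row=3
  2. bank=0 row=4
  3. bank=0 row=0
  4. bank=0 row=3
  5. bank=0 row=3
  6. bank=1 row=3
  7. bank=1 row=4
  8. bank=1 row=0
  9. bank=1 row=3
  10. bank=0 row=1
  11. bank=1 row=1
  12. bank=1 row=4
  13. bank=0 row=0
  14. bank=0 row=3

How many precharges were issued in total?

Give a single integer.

Acc 1: bank0 row3 -> MISS (open row3); precharges=0
Acc 2: bank0 row4 -> MISS (open row4); precharges=1
Acc 3: bank0 row0 -> MISS (open row0); precharges=2
Acc 4: bank0 row3 -> MISS (open row3); precharges=3
Acc 5: bank0 row3 -> HIT
Acc 6: bank1 row3 -> MISS (open row3); precharges=3
Acc 7: bank1 row4 -> MISS (open row4); precharges=4
Acc 8: bank1 row0 -> MISS (open row0); precharges=5
Acc 9: bank1 row3 -> MISS (open row3); precharges=6
Acc 10: bank0 row1 -> MISS (open row1); precharges=7
Acc 11: bank1 row1 -> MISS (open row1); precharges=8
Acc 12: bank1 row4 -> MISS (open row4); precharges=9
Acc 13: bank0 row0 -> MISS (open row0); precharges=10
Acc 14: bank0 row3 -> MISS (open row3); precharges=11

Answer: 11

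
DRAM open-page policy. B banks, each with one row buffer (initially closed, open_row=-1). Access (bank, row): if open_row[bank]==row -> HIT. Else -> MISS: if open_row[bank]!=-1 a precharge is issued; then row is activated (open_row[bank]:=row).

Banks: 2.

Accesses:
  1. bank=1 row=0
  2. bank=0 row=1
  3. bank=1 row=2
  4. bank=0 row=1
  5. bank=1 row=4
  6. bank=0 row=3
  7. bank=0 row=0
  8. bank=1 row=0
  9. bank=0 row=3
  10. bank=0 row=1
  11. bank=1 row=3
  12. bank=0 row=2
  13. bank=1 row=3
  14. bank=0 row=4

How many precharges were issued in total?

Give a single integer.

Answer: 10

Derivation:
Acc 1: bank1 row0 -> MISS (open row0); precharges=0
Acc 2: bank0 row1 -> MISS (open row1); precharges=0
Acc 3: bank1 row2 -> MISS (open row2); precharges=1
Acc 4: bank0 row1 -> HIT
Acc 5: bank1 row4 -> MISS (open row4); precharges=2
Acc 6: bank0 row3 -> MISS (open row3); precharges=3
Acc 7: bank0 row0 -> MISS (open row0); precharges=4
Acc 8: bank1 row0 -> MISS (open row0); precharges=5
Acc 9: bank0 row3 -> MISS (open row3); precharges=6
Acc 10: bank0 row1 -> MISS (open row1); precharges=7
Acc 11: bank1 row3 -> MISS (open row3); precharges=8
Acc 12: bank0 row2 -> MISS (open row2); precharges=9
Acc 13: bank1 row3 -> HIT
Acc 14: bank0 row4 -> MISS (open row4); precharges=10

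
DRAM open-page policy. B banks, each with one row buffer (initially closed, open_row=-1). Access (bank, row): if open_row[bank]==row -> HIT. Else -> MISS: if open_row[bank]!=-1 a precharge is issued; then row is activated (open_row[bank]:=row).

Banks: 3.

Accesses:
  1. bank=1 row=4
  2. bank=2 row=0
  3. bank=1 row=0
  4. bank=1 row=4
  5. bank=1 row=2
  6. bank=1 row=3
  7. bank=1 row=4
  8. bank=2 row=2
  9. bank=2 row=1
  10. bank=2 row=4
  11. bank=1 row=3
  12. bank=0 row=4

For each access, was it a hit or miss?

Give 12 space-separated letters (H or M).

Answer: M M M M M M M M M M M M

Derivation:
Acc 1: bank1 row4 -> MISS (open row4); precharges=0
Acc 2: bank2 row0 -> MISS (open row0); precharges=0
Acc 3: bank1 row0 -> MISS (open row0); precharges=1
Acc 4: bank1 row4 -> MISS (open row4); precharges=2
Acc 5: bank1 row2 -> MISS (open row2); precharges=3
Acc 6: bank1 row3 -> MISS (open row3); precharges=4
Acc 7: bank1 row4 -> MISS (open row4); precharges=5
Acc 8: bank2 row2 -> MISS (open row2); precharges=6
Acc 9: bank2 row1 -> MISS (open row1); precharges=7
Acc 10: bank2 row4 -> MISS (open row4); precharges=8
Acc 11: bank1 row3 -> MISS (open row3); precharges=9
Acc 12: bank0 row4 -> MISS (open row4); precharges=9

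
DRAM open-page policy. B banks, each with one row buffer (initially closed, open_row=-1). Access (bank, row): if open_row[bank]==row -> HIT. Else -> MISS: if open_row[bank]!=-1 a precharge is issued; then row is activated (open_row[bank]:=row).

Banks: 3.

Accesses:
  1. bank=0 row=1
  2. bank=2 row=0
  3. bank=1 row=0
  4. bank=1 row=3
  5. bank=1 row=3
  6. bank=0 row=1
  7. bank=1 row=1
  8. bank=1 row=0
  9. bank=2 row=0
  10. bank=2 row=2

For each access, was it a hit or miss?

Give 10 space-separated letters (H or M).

Acc 1: bank0 row1 -> MISS (open row1); precharges=0
Acc 2: bank2 row0 -> MISS (open row0); precharges=0
Acc 3: bank1 row0 -> MISS (open row0); precharges=0
Acc 4: bank1 row3 -> MISS (open row3); precharges=1
Acc 5: bank1 row3 -> HIT
Acc 6: bank0 row1 -> HIT
Acc 7: bank1 row1 -> MISS (open row1); precharges=2
Acc 8: bank1 row0 -> MISS (open row0); precharges=3
Acc 9: bank2 row0 -> HIT
Acc 10: bank2 row2 -> MISS (open row2); precharges=4

Answer: M M M M H H M M H M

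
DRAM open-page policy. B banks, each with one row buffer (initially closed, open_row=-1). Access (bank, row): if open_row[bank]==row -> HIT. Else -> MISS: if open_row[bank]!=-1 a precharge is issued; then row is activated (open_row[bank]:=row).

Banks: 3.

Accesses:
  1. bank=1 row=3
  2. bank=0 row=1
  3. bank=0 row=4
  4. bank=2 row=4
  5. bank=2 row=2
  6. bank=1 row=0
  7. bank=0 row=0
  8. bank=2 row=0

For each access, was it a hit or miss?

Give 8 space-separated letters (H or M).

Answer: M M M M M M M M

Derivation:
Acc 1: bank1 row3 -> MISS (open row3); precharges=0
Acc 2: bank0 row1 -> MISS (open row1); precharges=0
Acc 3: bank0 row4 -> MISS (open row4); precharges=1
Acc 4: bank2 row4 -> MISS (open row4); precharges=1
Acc 5: bank2 row2 -> MISS (open row2); precharges=2
Acc 6: bank1 row0 -> MISS (open row0); precharges=3
Acc 7: bank0 row0 -> MISS (open row0); precharges=4
Acc 8: bank2 row0 -> MISS (open row0); precharges=5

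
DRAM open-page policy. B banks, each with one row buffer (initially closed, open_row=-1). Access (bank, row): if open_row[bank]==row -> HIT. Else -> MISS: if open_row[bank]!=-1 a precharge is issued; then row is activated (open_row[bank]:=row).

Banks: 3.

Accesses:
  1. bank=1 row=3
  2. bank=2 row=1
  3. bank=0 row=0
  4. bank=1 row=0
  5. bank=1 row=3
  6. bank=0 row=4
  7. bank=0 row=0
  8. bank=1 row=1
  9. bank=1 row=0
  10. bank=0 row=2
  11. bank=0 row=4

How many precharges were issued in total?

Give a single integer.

Answer: 8

Derivation:
Acc 1: bank1 row3 -> MISS (open row3); precharges=0
Acc 2: bank2 row1 -> MISS (open row1); precharges=0
Acc 3: bank0 row0 -> MISS (open row0); precharges=0
Acc 4: bank1 row0 -> MISS (open row0); precharges=1
Acc 5: bank1 row3 -> MISS (open row3); precharges=2
Acc 6: bank0 row4 -> MISS (open row4); precharges=3
Acc 7: bank0 row0 -> MISS (open row0); precharges=4
Acc 8: bank1 row1 -> MISS (open row1); precharges=5
Acc 9: bank1 row0 -> MISS (open row0); precharges=6
Acc 10: bank0 row2 -> MISS (open row2); precharges=7
Acc 11: bank0 row4 -> MISS (open row4); precharges=8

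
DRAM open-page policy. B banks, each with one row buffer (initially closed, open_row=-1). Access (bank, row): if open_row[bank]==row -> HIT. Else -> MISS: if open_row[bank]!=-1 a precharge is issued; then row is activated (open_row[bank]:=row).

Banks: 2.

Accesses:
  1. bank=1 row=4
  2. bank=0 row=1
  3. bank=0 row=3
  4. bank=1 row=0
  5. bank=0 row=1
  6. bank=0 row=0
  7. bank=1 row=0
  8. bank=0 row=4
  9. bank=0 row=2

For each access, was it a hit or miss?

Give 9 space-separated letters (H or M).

Acc 1: bank1 row4 -> MISS (open row4); precharges=0
Acc 2: bank0 row1 -> MISS (open row1); precharges=0
Acc 3: bank0 row3 -> MISS (open row3); precharges=1
Acc 4: bank1 row0 -> MISS (open row0); precharges=2
Acc 5: bank0 row1 -> MISS (open row1); precharges=3
Acc 6: bank0 row0 -> MISS (open row0); precharges=4
Acc 7: bank1 row0 -> HIT
Acc 8: bank0 row4 -> MISS (open row4); precharges=5
Acc 9: bank0 row2 -> MISS (open row2); precharges=6

Answer: M M M M M M H M M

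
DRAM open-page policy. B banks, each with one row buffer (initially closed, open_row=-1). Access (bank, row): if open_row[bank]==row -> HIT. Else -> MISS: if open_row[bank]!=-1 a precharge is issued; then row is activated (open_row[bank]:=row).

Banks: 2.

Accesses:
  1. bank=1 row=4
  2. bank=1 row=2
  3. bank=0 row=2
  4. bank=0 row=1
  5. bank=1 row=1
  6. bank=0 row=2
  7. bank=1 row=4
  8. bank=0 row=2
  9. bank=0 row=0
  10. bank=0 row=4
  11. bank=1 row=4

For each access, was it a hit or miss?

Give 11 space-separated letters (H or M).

Acc 1: bank1 row4 -> MISS (open row4); precharges=0
Acc 2: bank1 row2 -> MISS (open row2); precharges=1
Acc 3: bank0 row2 -> MISS (open row2); precharges=1
Acc 4: bank0 row1 -> MISS (open row1); precharges=2
Acc 5: bank1 row1 -> MISS (open row1); precharges=3
Acc 6: bank0 row2 -> MISS (open row2); precharges=4
Acc 7: bank1 row4 -> MISS (open row4); precharges=5
Acc 8: bank0 row2 -> HIT
Acc 9: bank0 row0 -> MISS (open row0); precharges=6
Acc 10: bank0 row4 -> MISS (open row4); precharges=7
Acc 11: bank1 row4 -> HIT

Answer: M M M M M M M H M M H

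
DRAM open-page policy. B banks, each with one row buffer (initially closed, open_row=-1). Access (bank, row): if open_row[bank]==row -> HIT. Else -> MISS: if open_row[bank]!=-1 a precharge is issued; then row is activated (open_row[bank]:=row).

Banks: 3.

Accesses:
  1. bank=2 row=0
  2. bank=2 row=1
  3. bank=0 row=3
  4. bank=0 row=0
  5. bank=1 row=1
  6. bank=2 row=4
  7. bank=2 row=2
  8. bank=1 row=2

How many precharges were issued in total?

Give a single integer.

Acc 1: bank2 row0 -> MISS (open row0); precharges=0
Acc 2: bank2 row1 -> MISS (open row1); precharges=1
Acc 3: bank0 row3 -> MISS (open row3); precharges=1
Acc 4: bank0 row0 -> MISS (open row0); precharges=2
Acc 5: bank1 row1 -> MISS (open row1); precharges=2
Acc 6: bank2 row4 -> MISS (open row4); precharges=3
Acc 7: bank2 row2 -> MISS (open row2); precharges=4
Acc 8: bank1 row2 -> MISS (open row2); precharges=5

Answer: 5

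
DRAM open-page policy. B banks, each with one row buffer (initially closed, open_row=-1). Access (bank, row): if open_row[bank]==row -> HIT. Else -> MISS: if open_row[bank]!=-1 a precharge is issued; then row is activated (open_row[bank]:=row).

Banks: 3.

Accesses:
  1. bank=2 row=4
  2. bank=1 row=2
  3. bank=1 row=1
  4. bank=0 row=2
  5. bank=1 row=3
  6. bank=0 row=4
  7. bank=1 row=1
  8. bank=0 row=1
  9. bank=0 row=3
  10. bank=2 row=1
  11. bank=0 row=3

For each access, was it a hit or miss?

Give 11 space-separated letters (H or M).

Answer: M M M M M M M M M M H

Derivation:
Acc 1: bank2 row4 -> MISS (open row4); precharges=0
Acc 2: bank1 row2 -> MISS (open row2); precharges=0
Acc 3: bank1 row1 -> MISS (open row1); precharges=1
Acc 4: bank0 row2 -> MISS (open row2); precharges=1
Acc 5: bank1 row3 -> MISS (open row3); precharges=2
Acc 6: bank0 row4 -> MISS (open row4); precharges=3
Acc 7: bank1 row1 -> MISS (open row1); precharges=4
Acc 8: bank0 row1 -> MISS (open row1); precharges=5
Acc 9: bank0 row3 -> MISS (open row3); precharges=6
Acc 10: bank2 row1 -> MISS (open row1); precharges=7
Acc 11: bank0 row3 -> HIT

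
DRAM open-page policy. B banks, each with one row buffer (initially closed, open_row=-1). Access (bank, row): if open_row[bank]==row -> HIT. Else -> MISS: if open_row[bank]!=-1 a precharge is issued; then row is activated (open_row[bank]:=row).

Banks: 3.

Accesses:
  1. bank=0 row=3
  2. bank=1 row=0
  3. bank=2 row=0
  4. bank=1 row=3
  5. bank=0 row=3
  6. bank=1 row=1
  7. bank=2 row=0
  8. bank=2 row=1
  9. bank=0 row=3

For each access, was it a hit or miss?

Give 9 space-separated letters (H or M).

Acc 1: bank0 row3 -> MISS (open row3); precharges=0
Acc 2: bank1 row0 -> MISS (open row0); precharges=0
Acc 3: bank2 row0 -> MISS (open row0); precharges=0
Acc 4: bank1 row3 -> MISS (open row3); precharges=1
Acc 5: bank0 row3 -> HIT
Acc 6: bank1 row1 -> MISS (open row1); precharges=2
Acc 7: bank2 row0 -> HIT
Acc 8: bank2 row1 -> MISS (open row1); precharges=3
Acc 9: bank0 row3 -> HIT

Answer: M M M M H M H M H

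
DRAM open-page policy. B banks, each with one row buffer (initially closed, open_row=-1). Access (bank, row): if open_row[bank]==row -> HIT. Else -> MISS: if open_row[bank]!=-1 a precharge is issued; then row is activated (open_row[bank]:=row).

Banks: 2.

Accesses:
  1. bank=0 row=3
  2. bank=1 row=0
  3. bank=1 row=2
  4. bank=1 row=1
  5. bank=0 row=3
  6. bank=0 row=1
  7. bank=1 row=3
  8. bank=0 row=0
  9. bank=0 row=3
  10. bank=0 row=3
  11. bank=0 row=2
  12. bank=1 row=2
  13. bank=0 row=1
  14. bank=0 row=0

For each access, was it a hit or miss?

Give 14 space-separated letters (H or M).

Answer: M M M M H M M M M H M M M M

Derivation:
Acc 1: bank0 row3 -> MISS (open row3); precharges=0
Acc 2: bank1 row0 -> MISS (open row0); precharges=0
Acc 3: bank1 row2 -> MISS (open row2); precharges=1
Acc 4: bank1 row1 -> MISS (open row1); precharges=2
Acc 5: bank0 row3 -> HIT
Acc 6: bank0 row1 -> MISS (open row1); precharges=3
Acc 7: bank1 row3 -> MISS (open row3); precharges=4
Acc 8: bank0 row0 -> MISS (open row0); precharges=5
Acc 9: bank0 row3 -> MISS (open row3); precharges=6
Acc 10: bank0 row3 -> HIT
Acc 11: bank0 row2 -> MISS (open row2); precharges=7
Acc 12: bank1 row2 -> MISS (open row2); precharges=8
Acc 13: bank0 row1 -> MISS (open row1); precharges=9
Acc 14: bank0 row0 -> MISS (open row0); precharges=10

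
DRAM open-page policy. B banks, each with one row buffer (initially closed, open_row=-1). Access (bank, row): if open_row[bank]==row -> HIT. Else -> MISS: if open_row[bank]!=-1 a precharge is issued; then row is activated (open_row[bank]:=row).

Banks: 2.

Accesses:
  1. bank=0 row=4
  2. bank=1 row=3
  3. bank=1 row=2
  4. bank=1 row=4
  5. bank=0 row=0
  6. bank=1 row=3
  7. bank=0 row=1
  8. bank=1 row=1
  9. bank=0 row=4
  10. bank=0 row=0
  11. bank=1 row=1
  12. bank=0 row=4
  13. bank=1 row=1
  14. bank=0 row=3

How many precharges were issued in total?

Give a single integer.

Acc 1: bank0 row4 -> MISS (open row4); precharges=0
Acc 2: bank1 row3 -> MISS (open row3); precharges=0
Acc 3: bank1 row2 -> MISS (open row2); precharges=1
Acc 4: bank1 row4 -> MISS (open row4); precharges=2
Acc 5: bank0 row0 -> MISS (open row0); precharges=3
Acc 6: bank1 row3 -> MISS (open row3); precharges=4
Acc 7: bank0 row1 -> MISS (open row1); precharges=5
Acc 8: bank1 row1 -> MISS (open row1); precharges=6
Acc 9: bank0 row4 -> MISS (open row4); precharges=7
Acc 10: bank0 row0 -> MISS (open row0); precharges=8
Acc 11: bank1 row1 -> HIT
Acc 12: bank0 row4 -> MISS (open row4); precharges=9
Acc 13: bank1 row1 -> HIT
Acc 14: bank0 row3 -> MISS (open row3); precharges=10

Answer: 10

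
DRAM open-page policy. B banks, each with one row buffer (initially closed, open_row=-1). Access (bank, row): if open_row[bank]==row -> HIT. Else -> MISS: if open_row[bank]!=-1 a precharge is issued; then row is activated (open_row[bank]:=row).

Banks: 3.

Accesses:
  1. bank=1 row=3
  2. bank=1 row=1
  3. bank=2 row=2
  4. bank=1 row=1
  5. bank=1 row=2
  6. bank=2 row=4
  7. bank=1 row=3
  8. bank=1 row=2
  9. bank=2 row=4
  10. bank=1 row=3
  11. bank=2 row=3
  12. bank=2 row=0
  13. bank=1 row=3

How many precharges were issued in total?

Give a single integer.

Acc 1: bank1 row3 -> MISS (open row3); precharges=0
Acc 2: bank1 row1 -> MISS (open row1); precharges=1
Acc 3: bank2 row2 -> MISS (open row2); precharges=1
Acc 4: bank1 row1 -> HIT
Acc 5: bank1 row2 -> MISS (open row2); precharges=2
Acc 6: bank2 row4 -> MISS (open row4); precharges=3
Acc 7: bank1 row3 -> MISS (open row3); precharges=4
Acc 8: bank1 row2 -> MISS (open row2); precharges=5
Acc 9: bank2 row4 -> HIT
Acc 10: bank1 row3 -> MISS (open row3); precharges=6
Acc 11: bank2 row3 -> MISS (open row3); precharges=7
Acc 12: bank2 row0 -> MISS (open row0); precharges=8
Acc 13: bank1 row3 -> HIT

Answer: 8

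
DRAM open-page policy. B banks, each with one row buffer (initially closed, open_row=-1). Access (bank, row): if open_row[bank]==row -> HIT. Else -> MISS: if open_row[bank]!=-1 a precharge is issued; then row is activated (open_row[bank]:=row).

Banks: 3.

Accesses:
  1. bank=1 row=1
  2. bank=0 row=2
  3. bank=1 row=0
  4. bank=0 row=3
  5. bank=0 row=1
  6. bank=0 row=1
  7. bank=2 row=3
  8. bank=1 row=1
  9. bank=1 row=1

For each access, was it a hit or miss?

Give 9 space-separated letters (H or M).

Answer: M M M M M H M M H

Derivation:
Acc 1: bank1 row1 -> MISS (open row1); precharges=0
Acc 2: bank0 row2 -> MISS (open row2); precharges=0
Acc 3: bank1 row0 -> MISS (open row0); precharges=1
Acc 4: bank0 row3 -> MISS (open row3); precharges=2
Acc 5: bank0 row1 -> MISS (open row1); precharges=3
Acc 6: bank0 row1 -> HIT
Acc 7: bank2 row3 -> MISS (open row3); precharges=3
Acc 8: bank1 row1 -> MISS (open row1); precharges=4
Acc 9: bank1 row1 -> HIT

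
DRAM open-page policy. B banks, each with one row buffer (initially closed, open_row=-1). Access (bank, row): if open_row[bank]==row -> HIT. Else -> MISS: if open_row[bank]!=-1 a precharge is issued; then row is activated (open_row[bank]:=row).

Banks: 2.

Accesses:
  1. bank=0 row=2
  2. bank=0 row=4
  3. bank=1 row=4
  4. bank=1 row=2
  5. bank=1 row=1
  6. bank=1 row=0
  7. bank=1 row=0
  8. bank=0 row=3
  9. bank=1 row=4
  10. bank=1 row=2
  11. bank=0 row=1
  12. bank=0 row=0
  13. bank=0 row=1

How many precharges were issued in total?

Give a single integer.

Acc 1: bank0 row2 -> MISS (open row2); precharges=0
Acc 2: bank0 row4 -> MISS (open row4); precharges=1
Acc 3: bank1 row4 -> MISS (open row4); precharges=1
Acc 4: bank1 row2 -> MISS (open row2); precharges=2
Acc 5: bank1 row1 -> MISS (open row1); precharges=3
Acc 6: bank1 row0 -> MISS (open row0); precharges=4
Acc 7: bank1 row0 -> HIT
Acc 8: bank0 row3 -> MISS (open row3); precharges=5
Acc 9: bank1 row4 -> MISS (open row4); precharges=6
Acc 10: bank1 row2 -> MISS (open row2); precharges=7
Acc 11: bank0 row1 -> MISS (open row1); precharges=8
Acc 12: bank0 row0 -> MISS (open row0); precharges=9
Acc 13: bank0 row1 -> MISS (open row1); precharges=10

Answer: 10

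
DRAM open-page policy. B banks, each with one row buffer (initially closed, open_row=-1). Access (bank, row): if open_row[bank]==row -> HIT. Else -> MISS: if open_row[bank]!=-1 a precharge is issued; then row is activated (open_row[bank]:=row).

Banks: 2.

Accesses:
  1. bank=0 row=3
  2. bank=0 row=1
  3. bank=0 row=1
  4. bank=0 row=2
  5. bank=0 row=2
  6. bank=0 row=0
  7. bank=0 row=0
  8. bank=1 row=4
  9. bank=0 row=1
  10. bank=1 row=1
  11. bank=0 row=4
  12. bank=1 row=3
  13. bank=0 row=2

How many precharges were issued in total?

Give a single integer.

Acc 1: bank0 row3 -> MISS (open row3); precharges=0
Acc 2: bank0 row1 -> MISS (open row1); precharges=1
Acc 3: bank0 row1 -> HIT
Acc 4: bank0 row2 -> MISS (open row2); precharges=2
Acc 5: bank0 row2 -> HIT
Acc 6: bank0 row0 -> MISS (open row0); precharges=3
Acc 7: bank0 row0 -> HIT
Acc 8: bank1 row4 -> MISS (open row4); precharges=3
Acc 9: bank0 row1 -> MISS (open row1); precharges=4
Acc 10: bank1 row1 -> MISS (open row1); precharges=5
Acc 11: bank0 row4 -> MISS (open row4); precharges=6
Acc 12: bank1 row3 -> MISS (open row3); precharges=7
Acc 13: bank0 row2 -> MISS (open row2); precharges=8

Answer: 8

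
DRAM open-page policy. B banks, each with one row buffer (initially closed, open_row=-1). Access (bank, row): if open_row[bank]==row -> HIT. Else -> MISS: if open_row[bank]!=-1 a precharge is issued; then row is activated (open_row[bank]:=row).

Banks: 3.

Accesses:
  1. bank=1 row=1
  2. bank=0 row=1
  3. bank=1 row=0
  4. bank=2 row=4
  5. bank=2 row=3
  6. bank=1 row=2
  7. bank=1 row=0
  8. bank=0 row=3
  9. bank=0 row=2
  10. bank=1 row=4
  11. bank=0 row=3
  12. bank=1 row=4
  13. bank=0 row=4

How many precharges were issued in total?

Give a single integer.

Acc 1: bank1 row1 -> MISS (open row1); precharges=0
Acc 2: bank0 row1 -> MISS (open row1); precharges=0
Acc 3: bank1 row0 -> MISS (open row0); precharges=1
Acc 4: bank2 row4 -> MISS (open row4); precharges=1
Acc 5: bank2 row3 -> MISS (open row3); precharges=2
Acc 6: bank1 row2 -> MISS (open row2); precharges=3
Acc 7: bank1 row0 -> MISS (open row0); precharges=4
Acc 8: bank0 row3 -> MISS (open row3); precharges=5
Acc 9: bank0 row2 -> MISS (open row2); precharges=6
Acc 10: bank1 row4 -> MISS (open row4); precharges=7
Acc 11: bank0 row3 -> MISS (open row3); precharges=8
Acc 12: bank1 row4 -> HIT
Acc 13: bank0 row4 -> MISS (open row4); precharges=9

Answer: 9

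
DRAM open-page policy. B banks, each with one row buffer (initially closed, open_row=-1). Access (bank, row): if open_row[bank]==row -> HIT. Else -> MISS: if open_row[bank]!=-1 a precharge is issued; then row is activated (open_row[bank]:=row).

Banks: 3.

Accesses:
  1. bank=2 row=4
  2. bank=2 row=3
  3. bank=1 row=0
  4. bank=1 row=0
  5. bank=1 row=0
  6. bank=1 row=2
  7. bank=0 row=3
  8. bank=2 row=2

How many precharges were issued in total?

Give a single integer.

Acc 1: bank2 row4 -> MISS (open row4); precharges=0
Acc 2: bank2 row3 -> MISS (open row3); precharges=1
Acc 3: bank1 row0 -> MISS (open row0); precharges=1
Acc 4: bank1 row0 -> HIT
Acc 5: bank1 row0 -> HIT
Acc 6: bank1 row2 -> MISS (open row2); precharges=2
Acc 7: bank0 row3 -> MISS (open row3); precharges=2
Acc 8: bank2 row2 -> MISS (open row2); precharges=3

Answer: 3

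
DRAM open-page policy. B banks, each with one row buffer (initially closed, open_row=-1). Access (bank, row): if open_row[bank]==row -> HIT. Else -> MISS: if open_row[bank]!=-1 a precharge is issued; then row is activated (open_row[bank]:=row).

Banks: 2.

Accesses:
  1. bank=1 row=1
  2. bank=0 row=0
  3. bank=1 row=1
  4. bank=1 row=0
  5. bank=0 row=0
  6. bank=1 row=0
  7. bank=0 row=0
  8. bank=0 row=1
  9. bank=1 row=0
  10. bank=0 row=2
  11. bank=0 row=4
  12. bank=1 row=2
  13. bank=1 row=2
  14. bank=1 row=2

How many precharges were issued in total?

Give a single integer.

Acc 1: bank1 row1 -> MISS (open row1); precharges=0
Acc 2: bank0 row0 -> MISS (open row0); precharges=0
Acc 3: bank1 row1 -> HIT
Acc 4: bank1 row0 -> MISS (open row0); precharges=1
Acc 5: bank0 row0 -> HIT
Acc 6: bank1 row0 -> HIT
Acc 7: bank0 row0 -> HIT
Acc 8: bank0 row1 -> MISS (open row1); precharges=2
Acc 9: bank1 row0 -> HIT
Acc 10: bank0 row2 -> MISS (open row2); precharges=3
Acc 11: bank0 row4 -> MISS (open row4); precharges=4
Acc 12: bank1 row2 -> MISS (open row2); precharges=5
Acc 13: bank1 row2 -> HIT
Acc 14: bank1 row2 -> HIT

Answer: 5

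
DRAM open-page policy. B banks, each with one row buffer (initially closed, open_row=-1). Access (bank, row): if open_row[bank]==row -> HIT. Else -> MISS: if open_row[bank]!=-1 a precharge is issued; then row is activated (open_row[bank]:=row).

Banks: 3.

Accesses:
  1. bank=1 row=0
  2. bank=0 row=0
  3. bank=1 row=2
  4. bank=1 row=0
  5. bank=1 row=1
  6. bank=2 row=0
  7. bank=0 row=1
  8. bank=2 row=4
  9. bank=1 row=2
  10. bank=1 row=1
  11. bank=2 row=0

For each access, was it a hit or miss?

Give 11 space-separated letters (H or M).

Answer: M M M M M M M M M M M

Derivation:
Acc 1: bank1 row0 -> MISS (open row0); precharges=0
Acc 2: bank0 row0 -> MISS (open row0); precharges=0
Acc 3: bank1 row2 -> MISS (open row2); precharges=1
Acc 4: bank1 row0 -> MISS (open row0); precharges=2
Acc 5: bank1 row1 -> MISS (open row1); precharges=3
Acc 6: bank2 row0 -> MISS (open row0); precharges=3
Acc 7: bank0 row1 -> MISS (open row1); precharges=4
Acc 8: bank2 row4 -> MISS (open row4); precharges=5
Acc 9: bank1 row2 -> MISS (open row2); precharges=6
Acc 10: bank1 row1 -> MISS (open row1); precharges=7
Acc 11: bank2 row0 -> MISS (open row0); precharges=8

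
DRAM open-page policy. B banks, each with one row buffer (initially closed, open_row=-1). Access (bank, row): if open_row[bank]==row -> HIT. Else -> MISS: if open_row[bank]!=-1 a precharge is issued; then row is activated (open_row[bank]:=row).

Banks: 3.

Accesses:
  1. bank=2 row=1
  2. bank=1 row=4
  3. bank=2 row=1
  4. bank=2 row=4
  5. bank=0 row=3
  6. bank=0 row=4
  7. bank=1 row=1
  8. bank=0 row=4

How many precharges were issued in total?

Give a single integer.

Acc 1: bank2 row1 -> MISS (open row1); precharges=0
Acc 2: bank1 row4 -> MISS (open row4); precharges=0
Acc 3: bank2 row1 -> HIT
Acc 4: bank2 row4 -> MISS (open row4); precharges=1
Acc 5: bank0 row3 -> MISS (open row3); precharges=1
Acc 6: bank0 row4 -> MISS (open row4); precharges=2
Acc 7: bank1 row1 -> MISS (open row1); precharges=3
Acc 8: bank0 row4 -> HIT

Answer: 3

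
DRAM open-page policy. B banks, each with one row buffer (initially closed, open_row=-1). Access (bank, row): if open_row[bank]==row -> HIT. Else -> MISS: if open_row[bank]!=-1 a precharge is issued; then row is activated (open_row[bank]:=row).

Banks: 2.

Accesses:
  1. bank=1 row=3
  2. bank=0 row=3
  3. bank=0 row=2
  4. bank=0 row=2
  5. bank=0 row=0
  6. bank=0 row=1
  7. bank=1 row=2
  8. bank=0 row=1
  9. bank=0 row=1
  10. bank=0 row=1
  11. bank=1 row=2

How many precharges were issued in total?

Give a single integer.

Acc 1: bank1 row3 -> MISS (open row3); precharges=0
Acc 2: bank0 row3 -> MISS (open row3); precharges=0
Acc 3: bank0 row2 -> MISS (open row2); precharges=1
Acc 4: bank0 row2 -> HIT
Acc 5: bank0 row0 -> MISS (open row0); precharges=2
Acc 6: bank0 row1 -> MISS (open row1); precharges=3
Acc 7: bank1 row2 -> MISS (open row2); precharges=4
Acc 8: bank0 row1 -> HIT
Acc 9: bank0 row1 -> HIT
Acc 10: bank0 row1 -> HIT
Acc 11: bank1 row2 -> HIT

Answer: 4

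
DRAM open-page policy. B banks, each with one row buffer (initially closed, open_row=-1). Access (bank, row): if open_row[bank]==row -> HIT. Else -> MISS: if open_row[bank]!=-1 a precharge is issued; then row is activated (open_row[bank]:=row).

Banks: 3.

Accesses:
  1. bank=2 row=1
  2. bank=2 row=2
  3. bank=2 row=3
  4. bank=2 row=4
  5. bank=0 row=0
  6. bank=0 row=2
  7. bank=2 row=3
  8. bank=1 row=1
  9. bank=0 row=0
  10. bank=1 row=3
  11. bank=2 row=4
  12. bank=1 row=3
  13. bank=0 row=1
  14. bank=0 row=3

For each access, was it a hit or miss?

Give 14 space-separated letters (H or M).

Acc 1: bank2 row1 -> MISS (open row1); precharges=0
Acc 2: bank2 row2 -> MISS (open row2); precharges=1
Acc 3: bank2 row3 -> MISS (open row3); precharges=2
Acc 4: bank2 row4 -> MISS (open row4); precharges=3
Acc 5: bank0 row0 -> MISS (open row0); precharges=3
Acc 6: bank0 row2 -> MISS (open row2); precharges=4
Acc 7: bank2 row3 -> MISS (open row3); precharges=5
Acc 8: bank1 row1 -> MISS (open row1); precharges=5
Acc 9: bank0 row0 -> MISS (open row0); precharges=6
Acc 10: bank1 row3 -> MISS (open row3); precharges=7
Acc 11: bank2 row4 -> MISS (open row4); precharges=8
Acc 12: bank1 row3 -> HIT
Acc 13: bank0 row1 -> MISS (open row1); precharges=9
Acc 14: bank0 row3 -> MISS (open row3); precharges=10

Answer: M M M M M M M M M M M H M M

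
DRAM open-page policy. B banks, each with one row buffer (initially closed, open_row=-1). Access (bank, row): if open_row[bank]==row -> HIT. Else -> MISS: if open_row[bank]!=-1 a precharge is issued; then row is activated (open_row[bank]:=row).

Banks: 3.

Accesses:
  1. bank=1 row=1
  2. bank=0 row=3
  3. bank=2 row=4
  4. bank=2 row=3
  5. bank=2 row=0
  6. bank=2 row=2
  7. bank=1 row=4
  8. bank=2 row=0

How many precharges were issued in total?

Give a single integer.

Answer: 5

Derivation:
Acc 1: bank1 row1 -> MISS (open row1); precharges=0
Acc 2: bank0 row3 -> MISS (open row3); precharges=0
Acc 3: bank2 row4 -> MISS (open row4); precharges=0
Acc 4: bank2 row3 -> MISS (open row3); precharges=1
Acc 5: bank2 row0 -> MISS (open row0); precharges=2
Acc 6: bank2 row2 -> MISS (open row2); precharges=3
Acc 7: bank1 row4 -> MISS (open row4); precharges=4
Acc 8: bank2 row0 -> MISS (open row0); precharges=5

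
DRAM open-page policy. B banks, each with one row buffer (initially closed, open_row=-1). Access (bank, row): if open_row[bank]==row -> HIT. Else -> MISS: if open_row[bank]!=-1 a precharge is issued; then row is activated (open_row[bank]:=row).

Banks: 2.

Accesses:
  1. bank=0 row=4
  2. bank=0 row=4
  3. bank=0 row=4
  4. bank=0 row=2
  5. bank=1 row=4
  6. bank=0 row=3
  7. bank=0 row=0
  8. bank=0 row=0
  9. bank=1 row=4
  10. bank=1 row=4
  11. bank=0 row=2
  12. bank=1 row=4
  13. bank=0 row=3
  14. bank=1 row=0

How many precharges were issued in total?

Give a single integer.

Answer: 6

Derivation:
Acc 1: bank0 row4 -> MISS (open row4); precharges=0
Acc 2: bank0 row4 -> HIT
Acc 3: bank0 row4 -> HIT
Acc 4: bank0 row2 -> MISS (open row2); precharges=1
Acc 5: bank1 row4 -> MISS (open row4); precharges=1
Acc 6: bank0 row3 -> MISS (open row3); precharges=2
Acc 7: bank0 row0 -> MISS (open row0); precharges=3
Acc 8: bank0 row0 -> HIT
Acc 9: bank1 row4 -> HIT
Acc 10: bank1 row4 -> HIT
Acc 11: bank0 row2 -> MISS (open row2); precharges=4
Acc 12: bank1 row4 -> HIT
Acc 13: bank0 row3 -> MISS (open row3); precharges=5
Acc 14: bank1 row0 -> MISS (open row0); precharges=6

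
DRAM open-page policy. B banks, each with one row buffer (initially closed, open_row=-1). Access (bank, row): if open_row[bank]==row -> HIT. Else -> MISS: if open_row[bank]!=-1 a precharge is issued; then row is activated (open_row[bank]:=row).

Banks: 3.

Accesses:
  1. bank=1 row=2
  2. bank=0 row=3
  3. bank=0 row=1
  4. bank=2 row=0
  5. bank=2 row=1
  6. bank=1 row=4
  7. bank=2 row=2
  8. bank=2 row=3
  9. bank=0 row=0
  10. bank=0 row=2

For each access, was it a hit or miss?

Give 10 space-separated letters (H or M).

Answer: M M M M M M M M M M

Derivation:
Acc 1: bank1 row2 -> MISS (open row2); precharges=0
Acc 2: bank0 row3 -> MISS (open row3); precharges=0
Acc 3: bank0 row1 -> MISS (open row1); precharges=1
Acc 4: bank2 row0 -> MISS (open row0); precharges=1
Acc 5: bank2 row1 -> MISS (open row1); precharges=2
Acc 6: bank1 row4 -> MISS (open row4); precharges=3
Acc 7: bank2 row2 -> MISS (open row2); precharges=4
Acc 8: bank2 row3 -> MISS (open row3); precharges=5
Acc 9: bank0 row0 -> MISS (open row0); precharges=6
Acc 10: bank0 row2 -> MISS (open row2); precharges=7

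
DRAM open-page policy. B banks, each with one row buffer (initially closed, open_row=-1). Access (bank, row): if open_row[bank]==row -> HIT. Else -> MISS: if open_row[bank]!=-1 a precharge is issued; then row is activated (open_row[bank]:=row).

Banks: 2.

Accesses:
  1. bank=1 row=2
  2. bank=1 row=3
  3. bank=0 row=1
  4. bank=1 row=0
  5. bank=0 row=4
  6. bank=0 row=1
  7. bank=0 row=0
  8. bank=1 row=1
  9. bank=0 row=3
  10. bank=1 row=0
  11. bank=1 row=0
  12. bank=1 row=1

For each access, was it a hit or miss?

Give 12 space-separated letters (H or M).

Answer: M M M M M M M M M M H M

Derivation:
Acc 1: bank1 row2 -> MISS (open row2); precharges=0
Acc 2: bank1 row3 -> MISS (open row3); precharges=1
Acc 3: bank0 row1 -> MISS (open row1); precharges=1
Acc 4: bank1 row0 -> MISS (open row0); precharges=2
Acc 5: bank0 row4 -> MISS (open row4); precharges=3
Acc 6: bank0 row1 -> MISS (open row1); precharges=4
Acc 7: bank0 row0 -> MISS (open row0); precharges=5
Acc 8: bank1 row1 -> MISS (open row1); precharges=6
Acc 9: bank0 row3 -> MISS (open row3); precharges=7
Acc 10: bank1 row0 -> MISS (open row0); precharges=8
Acc 11: bank1 row0 -> HIT
Acc 12: bank1 row1 -> MISS (open row1); precharges=9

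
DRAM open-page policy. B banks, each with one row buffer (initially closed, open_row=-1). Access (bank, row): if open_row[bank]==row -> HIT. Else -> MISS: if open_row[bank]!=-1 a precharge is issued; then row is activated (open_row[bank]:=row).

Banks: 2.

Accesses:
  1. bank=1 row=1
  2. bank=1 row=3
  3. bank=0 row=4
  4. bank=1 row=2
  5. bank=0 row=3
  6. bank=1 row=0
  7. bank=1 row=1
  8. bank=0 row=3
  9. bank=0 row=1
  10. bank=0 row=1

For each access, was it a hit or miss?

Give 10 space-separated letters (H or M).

Answer: M M M M M M M H M H

Derivation:
Acc 1: bank1 row1 -> MISS (open row1); precharges=0
Acc 2: bank1 row3 -> MISS (open row3); precharges=1
Acc 3: bank0 row4 -> MISS (open row4); precharges=1
Acc 4: bank1 row2 -> MISS (open row2); precharges=2
Acc 5: bank0 row3 -> MISS (open row3); precharges=3
Acc 6: bank1 row0 -> MISS (open row0); precharges=4
Acc 7: bank1 row1 -> MISS (open row1); precharges=5
Acc 8: bank0 row3 -> HIT
Acc 9: bank0 row1 -> MISS (open row1); precharges=6
Acc 10: bank0 row1 -> HIT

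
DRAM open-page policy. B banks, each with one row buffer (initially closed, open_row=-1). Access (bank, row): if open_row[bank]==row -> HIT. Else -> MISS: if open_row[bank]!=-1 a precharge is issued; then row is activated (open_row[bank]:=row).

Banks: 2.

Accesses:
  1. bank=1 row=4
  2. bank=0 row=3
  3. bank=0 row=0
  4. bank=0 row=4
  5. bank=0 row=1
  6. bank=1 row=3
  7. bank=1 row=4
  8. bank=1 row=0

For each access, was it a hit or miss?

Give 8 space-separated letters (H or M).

Acc 1: bank1 row4 -> MISS (open row4); precharges=0
Acc 2: bank0 row3 -> MISS (open row3); precharges=0
Acc 3: bank0 row0 -> MISS (open row0); precharges=1
Acc 4: bank0 row4 -> MISS (open row4); precharges=2
Acc 5: bank0 row1 -> MISS (open row1); precharges=3
Acc 6: bank1 row3 -> MISS (open row3); precharges=4
Acc 7: bank1 row4 -> MISS (open row4); precharges=5
Acc 8: bank1 row0 -> MISS (open row0); precharges=6

Answer: M M M M M M M M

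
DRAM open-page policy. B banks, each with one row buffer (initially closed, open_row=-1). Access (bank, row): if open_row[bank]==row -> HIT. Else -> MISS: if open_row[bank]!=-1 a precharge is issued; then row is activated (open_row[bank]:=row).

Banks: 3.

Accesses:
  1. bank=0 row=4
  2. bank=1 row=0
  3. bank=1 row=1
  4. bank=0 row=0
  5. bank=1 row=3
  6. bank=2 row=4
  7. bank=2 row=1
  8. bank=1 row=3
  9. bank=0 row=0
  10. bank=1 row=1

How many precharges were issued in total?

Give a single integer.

Answer: 5

Derivation:
Acc 1: bank0 row4 -> MISS (open row4); precharges=0
Acc 2: bank1 row0 -> MISS (open row0); precharges=0
Acc 3: bank1 row1 -> MISS (open row1); precharges=1
Acc 4: bank0 row0 -> MISS (open row0); precharges=2
Acc 5: bank1 row3 -> MISS (open row3); precharges=3
Acc 6: bank2 row4 -> MISS (open row4); precharges=3
Acc 7: bank2 row1 -> MISS (open row1); precharges=4
Acc 8: bank1 row3 -> HIT
Acc 9: bank0 row0 -> HIT
Acc 10: bank1 row1 -> MISS (open row1); precharges=5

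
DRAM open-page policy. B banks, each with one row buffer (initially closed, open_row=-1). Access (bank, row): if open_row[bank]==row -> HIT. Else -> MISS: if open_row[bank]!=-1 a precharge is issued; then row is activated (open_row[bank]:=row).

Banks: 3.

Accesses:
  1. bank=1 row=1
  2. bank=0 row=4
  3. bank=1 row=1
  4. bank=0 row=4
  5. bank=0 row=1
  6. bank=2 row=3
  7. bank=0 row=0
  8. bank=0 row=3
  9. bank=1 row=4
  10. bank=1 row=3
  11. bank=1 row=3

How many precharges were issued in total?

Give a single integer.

Acc 1: bank1 row1 -> MISS (open row1); precharges=0
Acc 2: bank0 row4 -> MISS (open row4); precharges=0
Acc 3: bank1 row1 -> HIT
Acc 4: bank0 row4 -> HIT
Acc 5: bank0 row1 -> MISS (open row1); precharges=1
Acc 6: bank2 row3 -> MISS (open row3); precharges=1
Acc 7: bank0 row0 -> MISS (open row0); precharges=2
Acc 8: bank0 row3 -> MISS (open row3); precharges=3
Acc 9: bank1 row4 -> MISS (open row4); precharges=4
Acc 10: bank1 row3 -> MISS (open row3); precharges=5
Acc 11: bank1 row3 -> HIT

Answer: 5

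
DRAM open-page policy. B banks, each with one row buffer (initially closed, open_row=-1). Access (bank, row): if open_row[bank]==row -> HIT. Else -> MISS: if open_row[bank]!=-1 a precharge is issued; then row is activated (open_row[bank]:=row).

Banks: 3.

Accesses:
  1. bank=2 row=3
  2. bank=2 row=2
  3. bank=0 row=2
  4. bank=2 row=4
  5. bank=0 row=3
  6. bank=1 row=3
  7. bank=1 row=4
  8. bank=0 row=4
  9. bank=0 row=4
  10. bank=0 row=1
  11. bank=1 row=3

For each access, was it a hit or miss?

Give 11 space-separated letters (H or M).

Answer: M M M M M M M M H M M

Derivation:
Acc 1: bank2 row3 -> MISS (open row3); precharges=0
Acc 2: bank2 row2 -> MISS (open row2); precharges=1
Acc 3: bank0 row2 -> MISS (open row2); precharges=1
Acc 4: bank2 row4 -> MISS (open row4); precharges=2
Acc 5: bank0 row3 -> MISS (open row3); precharges=3
Acc 6: bank1 row3 -> MISS (open row3); precharges=3
Acc 7: bank1 row4 -> MISS (open row4); precharges=4
Acc 8: bank0 row4 -> MISS (open row4); precharges=5
Acc 9: bank0 row4 -> HIT
Acc 10: bank0 row1 -> MISS (open row1); precharges=6
Acc 11: bank1 row3 -> MISS (open row3); precharges=7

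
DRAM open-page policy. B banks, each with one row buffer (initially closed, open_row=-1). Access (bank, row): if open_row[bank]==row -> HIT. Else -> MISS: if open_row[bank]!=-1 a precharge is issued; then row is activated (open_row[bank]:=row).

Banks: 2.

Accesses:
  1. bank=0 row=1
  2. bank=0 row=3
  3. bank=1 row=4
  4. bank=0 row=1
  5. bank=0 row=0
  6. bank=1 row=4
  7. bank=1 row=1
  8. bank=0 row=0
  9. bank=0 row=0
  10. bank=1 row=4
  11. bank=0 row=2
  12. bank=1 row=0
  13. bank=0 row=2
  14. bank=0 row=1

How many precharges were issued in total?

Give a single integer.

Acc 1: bank0 row1 -> MISS (open row1); precharges=0
Acc 2: bank0 row3 -> MISS (open row3); precharges=1
Acc 3: bank1 row4 -> MISS (open row4); precharges=1
Acc 4: bank0 row1 -> MISS (open row1); precharges=2
Acc 5: bank0 row0 -> MISS (open row0); precharges=3
Acc 6: bank1 row4 -> HIT
Acc 7: bank1 row1 -> MISS (open row1); precharges=4
Acc 8: bank0 row0 -> HIT
Acc 9: bank0 row0 -> HIT
Acc 10: bank1 row4 -> MISS (open row4); precharges=5
Acc 11: bank0 row2 -> MISS (open row2); precharges=6
Acc 12: bank1 row0 -> MISS (open row0); precharges=7
Acc 13: bank0 row2 -> HIT
Acc 14: bank0 row1 -> MISS (open row1); precharges=8

Answer: 8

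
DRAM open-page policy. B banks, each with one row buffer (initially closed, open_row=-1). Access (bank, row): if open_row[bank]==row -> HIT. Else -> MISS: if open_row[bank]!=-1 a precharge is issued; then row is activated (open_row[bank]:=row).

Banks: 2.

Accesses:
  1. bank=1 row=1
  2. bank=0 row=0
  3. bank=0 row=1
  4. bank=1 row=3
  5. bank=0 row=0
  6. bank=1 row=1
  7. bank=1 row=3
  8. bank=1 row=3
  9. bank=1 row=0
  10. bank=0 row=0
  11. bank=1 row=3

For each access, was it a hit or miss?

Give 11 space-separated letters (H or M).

Answer: M M M M M M M H M H M

Derivation:
Acc 1: bank1 row1 -> MISS (open row1); precharges=0
Acc 2: bank0 row0 -> MISS (open row0); precharges=0
Acc 3: bank0 row1 -> MISS (open row1); precharges=1
Acc 4: bank1 row3 -> MISS (open row3); precharges=2
Acc 5: bank0 row0 -> MISS (open row0); precharges=3
Acc 6: bank1 row1 -> MISS (open row1); precharges=4
Acc 7: bank1 row3 -> MISS (open row3); precharges=5
Acc 8: bank1 row3 -> HIT
Acc 9: bank1 row0 -> MISS (open row0); precharges=6
Acc 10: bank0 row0 -> HIT
Acc 11: bank1 row3 -> MISS (open row3); precharges=7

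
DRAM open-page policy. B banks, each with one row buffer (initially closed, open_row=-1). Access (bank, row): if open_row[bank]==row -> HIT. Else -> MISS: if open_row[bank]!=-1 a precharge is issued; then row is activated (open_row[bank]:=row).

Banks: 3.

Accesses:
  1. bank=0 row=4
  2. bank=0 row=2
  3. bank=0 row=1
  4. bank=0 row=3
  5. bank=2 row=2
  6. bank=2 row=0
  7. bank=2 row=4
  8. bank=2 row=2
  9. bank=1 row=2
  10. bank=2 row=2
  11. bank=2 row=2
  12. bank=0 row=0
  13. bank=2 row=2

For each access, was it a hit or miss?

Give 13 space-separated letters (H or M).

Acc 1: bank0 row4 -> MISS (open row4); precharges=0
Acc 2: bank0 row2 -> MISS (open row2); precharges=1
Acc 3: bank0 row1 -> MISS (open row1); precharges=2
Acc 4: bank0 row3 -> MISS (open row3); precharges=3
Acc 5: bank2 row2 -> MISS (open row2); precharges=3
Acc 6: bank2 row0 -> MISS (open row0); precharges=4
Acc 7: bank2 row4 -> MISS (open row4); precharges=5
Acc 8: bank2 row2 -> MISS (open row2); precharges=6
Acc 9: bank1 row2 -> MISS (open row2); precharges=6
Acc 10: bank2 row2 -> HIT
Acc 11: bank2 row2 -> HIT
Acc 12: bank0 row0 -> MISS (open row0); precharges=7
Acc 13: bank2 row2 -> HIT

Answer: M M M M M M M M M H H M H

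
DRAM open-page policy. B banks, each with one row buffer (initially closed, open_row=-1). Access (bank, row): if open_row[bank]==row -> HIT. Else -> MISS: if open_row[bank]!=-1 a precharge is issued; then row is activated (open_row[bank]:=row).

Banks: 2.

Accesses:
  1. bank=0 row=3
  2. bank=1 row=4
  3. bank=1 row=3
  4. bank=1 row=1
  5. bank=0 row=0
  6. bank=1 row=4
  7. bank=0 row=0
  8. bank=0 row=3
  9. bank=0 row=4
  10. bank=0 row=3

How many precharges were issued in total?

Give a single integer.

Acc 1: bank0 row3 -> MISS (open row3); precharges=0
Acc 2: bank1 row4 -> MISS (open row4); precharges=0
Acc 3: bank1 row3 -> MISS (open row3); precharges=1
Acc 4: bank1 row1 -> MISS (open row1); precharges=2
Acc 5: bank0 row0 -> MISS (open row0); precharges=3
Acc 6: bank1 row4 -> MISS (open row4); precharges=4
Acc 7: bank0 row0 -> HIT
Acc 8: bank0 row3 -> MISS (open row3); precharges=5
Acc 9: bank0 row4 -> MISS (open row4); precharges=6
Acc 10: bank0 row3 -> MISS (open row3); precharges=7

Answer: 7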